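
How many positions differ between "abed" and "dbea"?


Comparing "abed" and "dbea" position by position:
  Position 0: 'a' vs 'd' => DIFFER
  Position 1: 'b' vs 'b' => same
  Position 2: 'e' vs 'e' => same
  Position 3: 'd' vs 'a' => DIFFER
Positions that differ: 2

2


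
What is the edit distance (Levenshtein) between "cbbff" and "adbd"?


Computing edit distance: "cbbff" -> "adbd"
DP table:
           a    d    b    d
      0    1    2    3    4
  c   1    1    2    3    4
  b   2    2    2    2    3
  b   3    3    3    2    3
  f   4    4    4    3    3
  f   5    5    5    4    4
Edit distance = dp[5][4] = 4

4


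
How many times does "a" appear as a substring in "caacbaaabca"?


Searching for "a" in "caacbaaabca"
Scanning each position:
  Position 0: "c" => no
  Position 1: "a" => MATCH
  Position 2: "a" => MATCH
  Position 3: "c" => no
  Position 4: "b" => no
  Position 5: "a" => MATCH
  Position 6: "a" => MATCH
  Position 7: "a" => MATCH
  Position 8: "b" => no
  Position 9: "c" => no
  Position 10: "a" => MATCH
Total occurrences: 6

6


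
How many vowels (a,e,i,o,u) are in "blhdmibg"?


Input: blhdmibg
Checking each character:
  'b' at position 0: consonant
  'l' at position 1: consonant
  'h' at position 2: consonant
  'd' at position 3: consonant
  'm' at position 4: consonant
  'i' at position 5: vowel (running total: 1)
  'b' at position 6: consonant
  'g' at position 7: consonant
Total vowels: 1

1


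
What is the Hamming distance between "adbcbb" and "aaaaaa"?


Comparing "adbcbb" and "aaaaaa" position by position:
  Position 0: 'a' vs 'a' => same
  Position 1: 'd' vs 'a' => differ
  Position 2: 'b' vs 'a' => differ
  Position 3: 'c' vs 'a' => differ
  Position 4: 'b' vs 'a' => differ
  Position 5: 'b' vs 'a' => differ
Total differences (Hamming distance): 5

5


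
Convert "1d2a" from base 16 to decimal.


Input: "1d2a" in base 16
Positional expansion:
  Digit '1' (value 1) x 16^3 = 4096
  Digit 'd' (value 13) x 16^2 = 3328
  Digit '2' (value 2) x 16^1 = 32
  Digit 'a' (value 10) x 16^0 = 10
Sum = 7466

7466


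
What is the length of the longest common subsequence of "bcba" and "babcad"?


LCS of "bcba" and "babcad"
DP table:
           b    a    b    c    a    d
      0    0    0    0    0    0    0
  b   0    1    1    1    1    1    1
  c   0    1    1    1    2    2    2
  b   0    1    1    2    2    2    2
  a   0    1    2    2    2    3    3
LCS length = dp[4][6] = 3

3


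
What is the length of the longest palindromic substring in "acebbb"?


Input: "acebbb"
Checking substrings for palindromes:
  [3:6] "bbb" (len 3) => palindrome
  [3:5] "bb" (len 2) => palindrome
  [4:6] "bb" (len 2) => palindrome
Longest palindromic substring: "bbb" with length 3

3


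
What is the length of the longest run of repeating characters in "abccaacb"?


Input: "abccaacb"
Scanning for longest run:
  Position 1 ('b'): new char, reset run to 1
  Position 2 ('c'): new char, reset run to 1
  Position 3 ('c'): continues run of 'c', length=2
  Position 4 ('a'): new char, reset run to 1
  Position 5 ('a'): continues run of 'a', length=2
  Position 6 ('c'): new char, reset run to 1
  Position 7 ('b'): new char, reset run to 1
Longest run: 'c' with length 2

2


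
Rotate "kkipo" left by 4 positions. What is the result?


Input: "kkipo", rotate left by 4
First 4 characters: "kkip"
Remaining characters: "o"
Concatenate remaining + first: "o" + "kkip" = "okkip"

okkip


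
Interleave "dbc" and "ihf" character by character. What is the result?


Interleaving "dbc" and "ihf":
  Position 0: 'd' from first, 'i' from second => "di"
  Position 1: 'b' from first, 'h' from second => "bh"
  Position 2: 'c' from first, 'f' from second => "cf"
Result: dibhcf

dibhcf


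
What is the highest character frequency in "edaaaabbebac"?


Input: edaaaabbebac
Character counts:
  'a': 5
  'b': 3
  'c': 1
  'd': 1
  'e': 2
Maximum frequency: 5

5


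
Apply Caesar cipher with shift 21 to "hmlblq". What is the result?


Caesar cipher: shift "hmlblq" by 21
  'h' (pos 7) + 21 = pos 2 = 'c'
  'm' (pos 12) + 21 = pos 7 = 'h'
  'l' (pos 11) + 21 = pos 6 = 'g'
  'b' (pos 1) + 21 = pos 22 = 'w'
  'l' (pos 11) + 21 = pos 6 = 'g'
  'q' (pos 16) + 21 = pos 11 = 'l'
Result: chgwgl

chgwgl


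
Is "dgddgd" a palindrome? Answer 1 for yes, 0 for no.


Input: dgddgd
Reversed: dgddgd
  Compare pos 0 ('d') with pos 5 ('d'): match
  Compare pos 1 ('g') with pos 4 ('g'): match
  Compare pos 2 ('d') with pos 3 ('d'): match
Result: palindrome

1


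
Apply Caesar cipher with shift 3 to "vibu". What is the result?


Caesar cipher: shift "vibu" by 3
  'v' (pos 21) + 3 = pos 24 = 'y'
  'i' (pos 8) + 3 = pos 11 = 'l'
  'b' (pos 1) + 3 = pos 4 = 'e'
  'u' (pos 20) + 3 = pos 23 = 'x'
Result: ylex

ylex


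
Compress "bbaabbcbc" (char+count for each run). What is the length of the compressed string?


Input: bbaabbcbc
Runs:
  'b' x 2 => "b2"
  'a' x 2 => "a2"
  'b' x 2 => "b2"
  'c' x 1 => "c1"
  'b' x 1 => "b1"
  'c' x 1 => "c1"
Compressed: "b2a2b2c1b1c1"
Compressed length: 12

12


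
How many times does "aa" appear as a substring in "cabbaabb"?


Searching for "aa" in "cabbaabb"
Scanning each position:
  Position 0: "ca" => no
  Position 1: "ab" => no
  Position 2: "bb" => no
  Position 3: "ba" => no
  Position 4: "aa" => MATCH
  Position 5: "ab" => no
  Position 6: "bb" => no
Total occurrences: 1

1


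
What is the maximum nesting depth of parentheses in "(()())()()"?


Input: "(()())()()"
Tracking depth:
  Position 0 '(': depth becomes 1
  Position 1 '(': depth becomes 2
  Position 2 ')': depth becomes 1
  Position 3 '(': depth becomes 2
  Position 4 ')': depth becomes 1
  Position 5 ')': depth becomes 0
  Position 6 '(': depth becomes 1
  Position 7 ')': depth becomes 0
  Position 8 '(': depth becomes 1
  Position 9 ')': depth becomes 0
Maximum depth reached: 2

2


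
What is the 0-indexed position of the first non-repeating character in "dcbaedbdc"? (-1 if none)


Input: dcbaedbdc
Character frequencies:
  'a': 1
  'b': 2
  'c': 2
  'd': 3
  'e': 1
Scanning left to right for freq == 1:
  Position 0 ('d'): freq=3, skip
  Position 1 ('c'): freq=2, skip
  Position 2 ('b'): freq=2, skip
  Position 3 ('a'): unique! => answer = 3

3


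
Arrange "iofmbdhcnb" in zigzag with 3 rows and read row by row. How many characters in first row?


Zigzag "iofmbdhcnb" into 3 rows:
Placing characters:
  'i' => row 0
  'o' => row 1
  'f' => row 2
  'm' => row 1
  'b' => row 0
  'd' => row 1
  'h' => row 2
  'c' => row 1
  'n' => row 0
  'b' => row 1
Rows:
  Row 0: "ibn"
  Row 1: "omdcb"
  Row 2: "fh"
First row length: 3

3


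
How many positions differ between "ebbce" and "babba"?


Comparing "ebbce" and "babba" position by position:
  Position 0: 'e' vs 'b' => DIFFER
  Position 1: 'b' vs 'a' => DIFFER
  Position 2: 'b' vs 'b' => same
  Position 3: 'c' vs 'b' => DIFFER
  Position 4: 'e' vs 'a' => DIFFER
Positions that differ: 4

4


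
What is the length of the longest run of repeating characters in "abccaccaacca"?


Input: "abccaccaacca"
Scanning for longest run:
  Position 1 ('b'): new char, reset run to 1
  Position 2 ('c'): new char, reset run to 1
  Position 3 ('c'): continues run of 'c', length=2
  Position 4 ('a'): new char, reset run to 1
  Position 5 ('c'): new char, reset run to 1
  Position 6 ('c'): continues run of 'c', length=2
  Position 7 ('a'): new char, reset run to 1
  Position 8 ('a'): continues run of 'a', length=2
  Position 9 ('c'): new char, reset run to 1
  Position 10 ('c'): continues run of 'c', length=2
  Position 11 ('a'): new char, reset run to 1
Longest run: 'c' with length 2

2


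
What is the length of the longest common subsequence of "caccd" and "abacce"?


LCS of "caccd" and "abacce"
DP table:
           a    b    a    c    c    e
      0    0    0    0    0    0    0
  c   0    0    0    0    1    1    1
  a   0    1    1    1    1    1    1
  c   0    1    1    1    2    2    2
  c   0    1    1    1    2    3    3
  d   0    1    1    1    2    3    3
LCS length = dp[5][6] = 3

3


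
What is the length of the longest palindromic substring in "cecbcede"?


Input: "cecbcede"
Checking substrings for palindromes:
  [1:6] "ecbce" (len 5) => palindrome
  [0:3] "cec" (len 3) => palindrome
  [2:5] "cbc" (len 3) => palindrome
  [5:8] "ede" (len 3) => palindrome
Longest palindromic substring: "ecbce" with length 5

5


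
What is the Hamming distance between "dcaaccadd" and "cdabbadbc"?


Comparing "dcaaccadd" and "cdabbadbc" position by position:
  Position 0: 'd' vs 'c' => differ
  Position 1: 'c' vs 'd' => differ
  Position 2: 'a' vs 'a' => same
  Position 3: 'a' vs 'b' => differ
  Position 4: 'c' vs 'b' => differ
  Position 5: 'c' vs 'a' => differ
  Position 6: 'a' vs 'd' => differ
  Position 7: 'd' vs 'b' => differ
  Position 8: 'd' vs 'c' => differ
Total differences (Hamming distance): 8

8


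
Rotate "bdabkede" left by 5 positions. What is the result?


Input: "bdabkede", rotate left by 5
First 5 characters: "bdabk"
Remaining characters: "ede"
Concatenate remaining + first: "ede" + "bdabk" = "edebdabk"

edebdabk


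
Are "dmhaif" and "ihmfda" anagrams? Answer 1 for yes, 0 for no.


Strings: "dmhaif", "ihmfda"
Sorted first:  adfhim
Sorted second: adfhim
Sorted forms match => anagrams

1


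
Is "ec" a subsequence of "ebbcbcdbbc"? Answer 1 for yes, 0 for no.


Check if "ec" is a subsequence of "ebbcbcdbbc"
Greedy scan:
  Position 0 ('e'): matches sub[0] = 'e'
  Position 1 ('b'): no match needed
  Position 2 ('b'): no match needed
  Position 3 ('c'): matches sub[1] = 'c'
  Position 4 ('b'): no match needed
  Position 5 ('c'): no match needed
  Position 6 ('d'): no match needed
  Position 7 ('b'): no match needed
  Position 8 ('b'): no match needed
  Position 9 ('c'): no match needed
All 2 characters matched => is a subsequence

1


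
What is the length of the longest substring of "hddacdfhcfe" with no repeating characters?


Input: "hddacdfhcfe"
Sliding window (track last position of each char):
  Position 0 ('h'): window [0,0] length 1 -- new best
  Position 1 ('d'): window [0,1] length 2 -- new best
  Position 2 ('d'): repeat (last at 1), move window start to 2
  Position 2 ('d'): window [2,2] length 1
  Position 3 ('a'): window [2,3] length 2
  Position 4 ('c'): window [2,4] length 3 -- new best
  Position 5 ('d'): repeat (last at 2), move window start to 3
  Position 5 ('d'): window [3,5] length 3
  Position 6 ('f'): window [3,6] length 4 -- new best
  Position 7 ('h'): window [3,7] length 5 -- new best
  Position 8 ('c'): repeat (last at 4), move window start to 5
  Position 8 ('c'): window [5,8] length 4
  Position 9 ('f'): repeat (last at 6), move window start to 7
  Position 9 ('f'): window [7,9] length 3
  Position 10 ('e'): window [7,10] length 4
Longest substring with no repeats: "acdfh" with length 5

5


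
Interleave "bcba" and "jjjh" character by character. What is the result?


Interleaving "bcba" and "jjjh":
  Position 0: 'b' from first, 'j' from second => "bj"
  Position 1: 'c' from first, 'j' from second => "cj"
  Position 2: 'b' from first, 'j' from second => "bj"
  Position 3: 'a' from first, 'h' from second => "ah"
Result: bjcjbjah

bjcjbjah


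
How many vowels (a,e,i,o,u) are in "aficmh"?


Input: aficmh
Checking each character:
  'a' at position 0: vowel (running total: 1)
  'f' at position 1: consonant
  'i' at position 2: vowel (running total: 2)
  'c' at position 3: consonant
  'm' at position 4: consonant
  'h' at position 5: consonant
Total vowels: 2

2


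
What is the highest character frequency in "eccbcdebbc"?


Input: eccbcdebbc
Character counts:
  'b': 3
  'c': 4
  'd': 1
  'e': 2
Maximum frequency: 4

4


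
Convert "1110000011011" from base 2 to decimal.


Input: "1110000011011" in base 2
Positional expansion:
  Digit '1' (value 1) x 2^12 = 4096
  Digit '1' (value 1) x 2^11 = 2048
  Digit '1' (value 1) x 2^10 = 1024
  Digit '0' (value 0) x 2^9 = 0
  Digit '0' (value 0) x 2^8 = 0
  Digit '0' (value 0) x 2^7 = 0
  Digit '0' (value 0) x 2^6 = 0
  Digit '0' (value 0) x 2^5 = 0
  Digit '1' (value 1) x 2^4 = 16
  Digit '1' (value 1) x 2^3 = 8
  Digit '0' (value 0) x 2^2 = 0
  Digit '1' (value 1) x 2^1 = 2
  Digit '1' (value 1) x 2^0 = 1
Sum = 7195

7195


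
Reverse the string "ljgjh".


Input: ljgjh
Reading characters right to left:
  Position 4: 'h'
  Position 3: 'j'
  Position 2: 'g'
  Position 1: 'j'
  Position 0: 'l'
Reversed: hjgjl

hjgjl


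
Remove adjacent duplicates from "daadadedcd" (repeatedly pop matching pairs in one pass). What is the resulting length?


Input: daadadedcd
Stack-based adjacent duplicate removal:
  Read 'd': push. Stack: d
  Read 'a': push. Stack: da
  Read 'a': matches stack top 'a' => pop. Stack: d
  Read 'd': matches stack top 'd' => pop. Stack: (empty)
  Read 'a': push. Stack: a
  Read 'd': push. Stack: ad
  Read 'e': push. Stack: ade
  Read 'd': push. Stack: aded
  Read 'c': push. Stack: adedc
  Read 'd': push. Stack: adedcd
Final stack: "adedcd" (length 6)

6


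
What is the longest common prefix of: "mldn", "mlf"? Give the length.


Words: mldn, mlf
  Position 0: all 'm' => match
  Position 1: all 'l' => match
  Position 2: ('d', 'f') => mismatch, stop
LCP = "ml" (length 2)

2


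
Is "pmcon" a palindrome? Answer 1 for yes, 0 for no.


Input: pmcon
Reversed: nocmp
  Compare pos 0 ('p') with pos 4 ('n'): MISMATCH
  Compare pos 1 ('m') with pos 3 ('o'): MISMATCH
Result: not a palindrome

0


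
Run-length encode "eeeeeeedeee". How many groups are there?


Input: eeeeeeedeee
Scanning for consecutive runs:
  Group 1: 'e' x 7 (positions 0-6)
  Group 2: 'd' x 1 (positions 7-7)
  Group 3: 'e' x 3 (positions 8-10)
Total groups: 3

3


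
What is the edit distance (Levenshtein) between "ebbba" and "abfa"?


Computing edit distance: "ebbba" -> "abfa"
DP table:
           a    b    f    a
      0    1    2    3    4
  e   1    1    2    3    4
  b   2    2    1    2    3
  b   3    3    2    2    3
  b   4    4    3    3    3
  a   5    4    4    4    3
Edit distance = dp[5][4] = 3

3


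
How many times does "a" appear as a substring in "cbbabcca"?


Searching for "a" in "cbbabcca"
Scanning each position:
  Position 0: "c" => no
  Position 1: "b" => no
  Position 2: "b" => no
  Position 3: "a" => MATCH
  Position 4: "b" => no
  Position 5: "c" => no
  Position 6: "c" => no
  Position 7: "a" => MATCH
Total occurrences: 2

2


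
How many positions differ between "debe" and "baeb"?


Comparing "debe" and "baeb" position by position:
  Position 0: 'd' vs 'b' => DIFFER
  Position 1: 'e' vs 'a' => DIFFER
  Position 2: 'b' vs 'e' => DIFFER
  Position 3: 'e' vs 'b' => DIFFER
Positions that differ: 4

4


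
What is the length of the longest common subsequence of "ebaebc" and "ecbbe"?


LCS of "ebaebc" and "ecbbe"
DP table:
           e    c    b    b    e
      0    0    0    0    0    0
  e   0    1    1    1    1    1
  b   0    1    1    2    2    2
  a   0    1    1    2    2    2
  e   0    1    1    2    2    3
  b   0    1    1    2    3    3
  c   0    1    2    2    3    3
LCS length = dp[6][5] = 3

3


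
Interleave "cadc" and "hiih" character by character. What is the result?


Interleaving "cadc" and "hiih":
  Position 0: 'c' from first, 'h' from second => "ch"
  Position 1: 'a' from first, 'i' from second => "ai"
  Position 2: 'd' from first, 'i' from second => "di"
  Position 3: 'c' from first, 'h' from second => "ch"
Result: chaidich

chaidich


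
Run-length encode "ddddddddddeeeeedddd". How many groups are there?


Input: ddddddddddeeeeedddd
Scanning for consecutive runs:
  Group 1: 'd' x 10 (positions 0-9)
  Group 2: 'e' x 5 (positions 10-14)
  Group 3: 'd' x 4 (positions 15-18)
Total groups: 3

3


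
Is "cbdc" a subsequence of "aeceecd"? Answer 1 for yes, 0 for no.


Check if "cbdc" is a subsequence of "aeceecd"
Greedy scan:
  Position 0 ('a'): no match needed
  Position 1 ('e'): no match needed
  Position 2 ('c'): matches sub[0] = 'c'
  Position 3 ('e'): no match needed
  Position 4 ('e'): no match needed
  Position 5 ('c'): no match needed
  Position 6 ('d'): no match needed
Only matched 1/4 characters => not a subsequence

0


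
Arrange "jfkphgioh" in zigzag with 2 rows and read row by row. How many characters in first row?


Zigzag "jfkphgioh" into 2 rows:
Placing characters:
  'j' => row 0
  'f' => row 1
  'k' => row 0
  'p' => row 1
  'h' => row 0
  'g' => row 1
  'i' => row 0
  'o' => row 1
  'h' => row 0
Rows:
  Row 0: "jkhih"
  Row 1: "fpgo"
First row length: 5

5


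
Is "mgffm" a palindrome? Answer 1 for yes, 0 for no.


Input: mgffm
Reversed: mffgm
  Compare pos 0 ('m') with pos 4 ('m'): match
  Compare pos 1 ('g') with pos 3 ('f'): MISMATCH
Result: not a palindrome

0


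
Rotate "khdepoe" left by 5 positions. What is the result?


Input: "khdepoe", rotate left by 5
First 5 characters: "khdep"
Remaining characters: "oe"
Concatenate remaining + first: "oe" + "khdep" = "oekhdep"

oekhdep


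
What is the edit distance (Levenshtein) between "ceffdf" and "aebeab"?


Computing edit distance: "ceffdf" -> "aebeab"
DP table:
           a    e    b    e    a    b
      0    1    2    3    4    5    6
  c   1    1    2    3    4    5    6
  e   2    2    1    2    3    4    5
  f   3    3    2    2    3    4    5
  f   4    4    3    3    3    4    5
  d   5    5    4    4    4    4    5
  f   6    6    5    5    5    5    5
Edit distance = dp[6][6] = 5

5


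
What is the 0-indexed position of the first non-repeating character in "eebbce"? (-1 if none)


Input: eebbce
Character frequencies:
  'b': 2
  'c': 1
  'e': 3
Scanning left to right for freq == 1:
  Position 0 ('e'): freq=3, skip
  Position 1 ('e'): freq=3, skip
  Position 2 ('b'): freq=2, skip
  Position 3 ('b'): freq=2, skip
  Position 4 ('c'): unique! => answer = 4

4


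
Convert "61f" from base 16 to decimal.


Input: "61f" in base 16
Positional expansion:
  Digit '6' (value 6) x 16^2 = 1536
  Digit '1' (value 1) x 16^1 = 16
  Digit 'f' (value 15) x 16^0 = 15
Sum = 1567

1567


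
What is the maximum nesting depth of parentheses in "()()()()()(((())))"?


Input: "()()()()()(((())))"
Tracking depth:
  Position 0 '(': depth becomes 1
  Position 1 ')': depth becomes 0
  Position 2 '(': depth becomes 1
  Position 3 ')': depth becomes 0
  Position 4 '(': depth becomes 1
  Position 5 ')': depth becomes 0
  Position 6 '(': depth becomes 1
  Position 7 ')': depth becomes 0
  Position 8 '(': depth becomes 1
  Position 9 ')': depth becomes 0
  Position 10 '(': depth becomes 1
  Position 11 '(': depth becomes 2
  Position 12 '(': depth becomes 3
  Position 13 '(': depth becomes 4
  Position 14 ')': depth becomes 3
  Position 15 ')': depth becomes 2
  Position 16 ')': depth becomes 1
  Position 17 ')': depth becomes 0
Maximum depth reached: 4

4


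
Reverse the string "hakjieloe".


Input: hakjieloe
Reading characters right to left:
  Position 8: 'e'
  Position 7: 'o'
  Position 6: 'l'
  Position 5: 'e'
  Position 4: 'i'
  Position 3: 'j'
  Position 2: 'k'
  Position 1: 'a'
  Position 0: 'h'
Reversed: eoleijkah

eoleijkah


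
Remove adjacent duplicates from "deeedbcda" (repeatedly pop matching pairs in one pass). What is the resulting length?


Input: deeedbcda
Stack-based adjacent duplicate removal:
  Read 'd': push. Stack: d
  Read 'e': push. Stack: de
  Read 'e': matches stack top 'e' => pop. Stack: d
  Read 'e': push. Stack: de
  Read 'd': push. Stack: ded
  Read 'b': push. Stack: dedb
  Read 'c': push. Stack: dedbc
  Read 'd': push. Stack: dedbcd
  Read 'a': push. Stack: dedbcda
Final stack: "dedbcda" (length 7)

7


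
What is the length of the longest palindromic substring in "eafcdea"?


Input: "eafcdea"
Checking substrings for palindromes:
  No multi-char palindromic substrings found
Longest palindromic substring: "e" with length 1

1


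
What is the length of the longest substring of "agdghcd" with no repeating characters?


Input: "agdghcd"
Sliding window (track last position of each char):
  Position 0 ('a'): window [0,0] length 1 -- new best
  Position 1 ('g'): window [0,1] length 2 -- new best
  Position 2 ('d'): window [0,2] length 3 -- new best
  Position 3 ('g'): repeat (last at 1), move window start to 2
  Position 3 ('g'): window [2,3] length 2
  Position 4 ('h'): window [2,4] length 3
  Position 5 ('c'): window [2,5] length 4 -- new best
  Position 6 ('d'): repeat (last at 2), move window start to 3
  Position 6 ('d'): window [3,6] length 4
Longest substring with no repeats: "dghc" with length 4

4


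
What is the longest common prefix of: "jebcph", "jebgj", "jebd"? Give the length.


Words: jebcph, jebgj, jebd
  Position 0: all 'j' => match
  Position 1: all 'e' => match
  Position 2: all 'b' => match
  Position 3: ('c', 'g', 'd') => mismatch, stop
LCP = "jeb" (length 3)

3


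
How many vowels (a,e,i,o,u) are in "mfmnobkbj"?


Input: mfmnobkbj
Checking each character:
  'm' at position 0: consonant
  'f' at position 1: consonant
  'm' at position 2: consonant
  'n' at position 3: consonant
  'o' at position 4: vowel (running total: 1)
  'b' at position 5: consonant
  'k' at position 6: consonant
  'b' at position 7: consonant
  'j' at position 8: consonant
Total vowels: 1

1


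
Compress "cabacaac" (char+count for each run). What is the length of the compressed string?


Input: cabacaac
Runs:
  'c' x 1 => "c1"
  'a' x 1 => "a1"
  'b' x 1 => "b1"
  'a' x 1 => "a1"
  'c' x 1 => "c1"
  'a' x 2 => "a2"
  'c' x 1 => "c1"
Compressed: "c1a1b1a1c1a2c1"
Compressed length: 14

14


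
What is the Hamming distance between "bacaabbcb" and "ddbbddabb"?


Comparing "bacaabbcb" and "ddbbddabb" position by position:
  Position 0: 'b' vs 'd' => differ
  Position 1: 'a' vs 'd' => differ
  Position 2: 'c' vs 'b' => differ
  Position 3: 'a' vs 'b' => differ
  Position 4: 'a' vs 'd' => differ
  Position 5: 'b' vs 'd' => differ
  Position 6: 'b' vs 'a' => differ
  Position 7: 'c' vs 'b' => differ
  Position 8: 'b' vs 'b' => same
Total differences (Hamming distance): 8

8


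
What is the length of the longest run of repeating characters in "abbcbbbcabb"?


Input: "abbcbbbcabb"
Scanning for longest run:
  Position 1 ('b'): new char, reset run to 1
  Position 2 ('b'): continues run of 'b', length=2
  Position 3 ('c'): new char, reset run to 1
  Position 4 ('b'): new char, reset run to 1
  Position 5 ('b'): continues run of 'b', length=2
  Position 6 ('b'): continues run of 'b', length=3
  Position 7 ('c'): new char, reset run to 1
  Position 8 ('a'): new char, reset run to 1
  Position 9 ('b'): new char, reset run to 1
  Position 10 ('b'): continues run of 'b', length=2
Longest run: 'b' with length 3

3


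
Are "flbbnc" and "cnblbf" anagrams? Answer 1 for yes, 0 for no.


Strings: "flbbnc", "cnblbf"
Sorted first:  bbcfln
Sorted second: bbcfln
Sorted forms match => anagrams

1


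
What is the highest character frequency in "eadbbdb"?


Input: eadbbdb
Character counts:
  'a': 1
  'b': 3
  'd': 2
  'e': 1
Maximum frequency: 3

3


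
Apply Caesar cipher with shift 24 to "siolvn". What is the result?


Caesar cipher: shift "siolvn" by 24
  's' (pos 18) + 24 = pos 16 = 'q'
  'i' (pos 8) + 24 = pos 6 = 'g'
  'o' (pos 14) + 24 = pos 12 = 'm'
  'l' (pos 11) + 24 = pos 9 = 'j'
  'v' (pos 21) + 24 = pos 19 = 't'
  'n' (pos 13) + 24 = pos 11 = 'l'
Result: qgmjtl

qgmjtl


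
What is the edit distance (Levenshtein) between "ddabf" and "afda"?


Computing edit distance: "ddabf" -> "afda"
DP table:
           a    f    d    a
      0    1    2    3    4
  d   1    1    2    2    3
  d   2    2    2    2    3
  a   3    2    3    3    2
  b   4    3    3    4    3
  f   5    4    3    4    4
Edit distance = dp[5][4] = 4

4


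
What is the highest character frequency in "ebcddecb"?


Input: ebcddecb
Character counts:
  'b': 2
  'c': 2
  'd': 2
  'e': 2
Maximum frequency: 2

2


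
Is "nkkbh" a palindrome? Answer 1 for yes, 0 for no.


Input: nkkbh
Reversed: hbkkn
  Compare pos 0 ('n') with pos 4 ('h'): MISMATCH
  Compare pos 1 ('k') with pos 3 ('b'): MISMATCH
Result: not a palindrome

0


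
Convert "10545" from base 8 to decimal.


Input: "10545" in base 8
Positional expansion:
  Digit '1' (value 1) x 8^4 = 4096
  Digit '0' (value 0) x 8^3 = 0
  Digit '5' (value 5) x 8^2 = 320
  Digit '4' (value 4) x 8^1 = 32
  Digit '5' (value 5) x 8^0 = 5
Sum = 4453

4453


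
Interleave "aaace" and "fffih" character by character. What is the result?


Interleaving "aaace" and "fffih":
  Position 0: 'a' from first, 'f' from second => "af"
  Position 1: 'a' from first, 'f' from second => "af"
  Position 2: 'a' from first, 'f' from second => "af"
  Position 3: 'c' from first, 'i' from second => "ci"
  Position 4: 'e' from first, 'h' from second => "eh"
Result: afafafcieh

afafafcieh


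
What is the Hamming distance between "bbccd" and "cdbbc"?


Comparing "bbccd" and "cdbbc" position by position:
  Position 0: 'b' vs 'c' => differ
  Position 1: 'b' vs 'd' => differ
  Position 2: 'c' vs 'b' => differ
  Position 3: 'c' vs 'b' => differ
  Position 4: 'd' vs 'c' => differ
Total differences (Hamming distance): 5

5


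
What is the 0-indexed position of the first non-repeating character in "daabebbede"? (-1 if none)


Input: daabebbede
Character frequencies:
  'a': 2
  'b': 3
  'd': 2
  'e': 3
Scanning left to right for freq == 1:
  Position 0 ('d'): freq=2, skip
  Position 1 ('a'): freq=2, skip
  Position 2 ('a'): freq=2, skip
  Position 3 ('b'): freq=3, skip
  Position 4 ('e'): freq=3, skip
  Position 5 ('b'): freq=3, skip
  Position 6 ('b'): freq=3, skip
  Position 7 ('e'): freq=3, skip
  Position 8 ('d'): freq=2, skip
  Position 9 ('e'): freq=3, skip
  No unique character found => answer = -1

-1


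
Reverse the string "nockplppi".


Input: nockplppi
Reading characters right to left:
  Position 8: 'i'
  Position 7: 'p'
  Position 6: 'p'
  Position 5: 'l'
  Position 4: 'p'
  Position 3: 'k'
  Position 2: 'c'
  Position 1: 'o'
  Position 0: 'n'
Reversed: ipplpkcon

ipplpkcon


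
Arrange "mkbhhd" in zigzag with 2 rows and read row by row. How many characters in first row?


Zigzag "mkbhhd" into 2 rows:
Placing characters:
  'm' => row 0
  'k' => row 1
  'b' => row 0
  'h' => row 1
  'h' => row 0
  'd' => row 1
Rows:
  Row 0: "mbh"
  Row 1: "khd"
First row length: 3

3


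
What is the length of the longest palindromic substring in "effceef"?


Input: "effceef"
Checking substrings for palindromes:
  [1:3] "ff" (len 2) => palindrome
  [4:6] "ee" (len 2) => palindrome
Longest palindromic substring: "ff" with length 2

2


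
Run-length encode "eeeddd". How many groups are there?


Input: eeeddd
Scanning for consecutive runs:
  Group 1: 'e' x 3 (positions 0-2)
  Group 2: 'd' x 3 (positions 3-5)
Total groups: 2

2


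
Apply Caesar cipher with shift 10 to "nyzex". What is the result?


Caesar cipher: shift "nyzex" by 10
  'n' (pos 13) + 10 = pos 23 = 'x'
  'y' (pos 24) + 10 = pos 8 = 'i'
  'z' (pos 25) + 10 = pos 9 = 'j'
  'e' (pos 4) + 10 = pos 14 = 'o'
  'x' (pos 23) + 10 = pos 7 = 'h'
Result: xijoh

xijoh


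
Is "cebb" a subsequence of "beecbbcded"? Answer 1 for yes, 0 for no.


Check if "cebb" is a subsequence of "beecbbcded"
Greedy scan:
  Position 0 ('b'): no match needed
  Position 1 ('e'): no match needed
  Position 2 ('e'): no match needed
  Position 3 ('c'): matches sub[0] = 'c'
  Position 4 ('b'): no match needed
  Position 5 ('b'): no match needed
  Position 6 ('c'): no match needed
  Position 7 ('d'): no match needed
  Position 8 ('e'): matches sub[1] = 'e'
  Position 9 ('d'): no match needed
Only matched 2/4 characters => not a subsequence

0


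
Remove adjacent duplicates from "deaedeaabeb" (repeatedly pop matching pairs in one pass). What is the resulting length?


Input: deaedeaabeb
Stack-based adjacent duplicate removal:
  Read 'd': push. Stack: d
  Read 'e': push. Stack: de
  Read 'a': push. Stack: dea
  Read 'e': push. Stack: deae
  Read 'd': push. Stack: deaed
  Read 'e': push. Stack: deaede
  Read 'a': push. Stack: deaedea
  Read 'a': matches stack top 'a' => pop. Stack: deaede
  Read 'b': push. Stack: deaedeb
  Read 'e': push. Stack: deaedebe
  Read 'b': push. Stack: deaedebeb
Final stack: "deaedebeb" (length 9)

9


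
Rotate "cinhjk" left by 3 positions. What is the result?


Input: "cinhjk", rotate left by 3
First 3 characters: "cin"
Remaining characters: "hjk"
Concatenate remaining + first: "hjk" + "cin" = "hjkcin"

hjkcin


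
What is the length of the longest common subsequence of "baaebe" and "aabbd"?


LCS of "baaebe" and "aabbd"
DP table:
           a    a    b    b    d
      0    0    0    0    0    0
  b   0    0    0    1    1    1
  a   0    1    1    1    1    1
  a   0    1    2    2    2    2
  e   0    1    2    2    2    2
  b   0    1    2    3    3    3
  e   0    1    2    3    3    3
LCS length = dp[6][5] = 3

3


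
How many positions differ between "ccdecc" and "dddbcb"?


Comparing "ccdecc" and "dddbcb" position by position:
  Position 0: 'c' vs 'd' => DIFFER
  Position 1: 'c' vs 'd' => DIFFER
  Position 2: 'd' vs 'd' => same
  Position 3: 'e' vs 'b' => DIFFER
  Position 4: 'c' vs 'c' => same
  Position 5: 'c' vs 'b' => DIFFER
Positions that differ: 4

4


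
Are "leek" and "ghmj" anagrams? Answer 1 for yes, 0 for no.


Strings: "leek", "ghmj"
Sorted first:  eekl
Sorted second: ghjm
Differ at position 0: 'e' vs 'g' => not anagrams

0


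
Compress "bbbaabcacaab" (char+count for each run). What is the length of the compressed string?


Input: bbbaabcacaab
Runs:
  'b' x 3 => "b3"
  'a' x 2 => "a2"
  'b' x 1 => "b1"
  'c' x 1 => "c1"
  'a' x 1 => "a1"
  'c' x 1 => "c1"
  'a' x 2 => "a2"
  'b' x 1 => "b1"
Compressed: "b3a2b1c1a1c1a2b1"
Compressed length: 16

16


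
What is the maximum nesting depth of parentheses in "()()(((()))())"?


Input: "()()(((()))())"
Tracking depth:
  Position 0 '(': depth becomes 1
  Position 1 ')': depth becomes 0
  Position 2 '(': depth becomes 1
  Position 3 ')': depth becomes 0
  Position 4 '(': depth becomes 1
  Position 5 '(': depth becomes 2
  Position 6 '(': depth becomes 3
  Position 7 '(': depth becomes 4
  Position 8 ')': depth becomes 3
  Position 9 ')': depth becomes 2
  Position 10 ')': depth becomes 1
  Position 11 '(': depth becomes 2
  Position 12 ')': depth becomes 1
  Position 13 ')': depth becomes 0
Maximum depth reached: 4

4


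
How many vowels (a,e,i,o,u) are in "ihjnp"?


Input: ihjnp
Checking each character:
  'i' at position 0: vowel (running total: 1)
  'h' at position 1: consonant
  'j' at position 2: consonant
  'n' at position 3: consonant
  'p' at position 4: consonant
Total vowels: 1

1


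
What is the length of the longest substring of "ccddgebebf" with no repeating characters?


Input: "ccddgebebf"
Sliding window (track last position of each char):
  Position 0 ('c'): window [0,0] length 1 -- new best
  Position 1 ('c'): repeat (last at 0), move window start to 1
  Position 1 ('c'): window [1,1] length 1
  Position 2 ('d'): window [1,2] length 2 -- new best
  Position 3 ('d'): repeat (last at 2), move window start to 3
  Position 3 ('d'): window [3,3] length 1
  Position 4 ('g'): window [3,4] length 2
  Position 5 ('e'): window [3,5] length 3 -- new best
  Position 6 ('b'): window [3,6] length 4 -- new best
  Position 7 ('e'): repeat (last at 5), move window start to 6
  Position 7 ('e'): window [6,7] length 2
  Position 8 ('b'): repeat (last at 6), move window start to 7
  Position 8 ('b'): window [7,8] length 2
  Position 9 ('f'): window [7,9] length 3
Longest substring with no repeats: "dgeb" with length 4

4


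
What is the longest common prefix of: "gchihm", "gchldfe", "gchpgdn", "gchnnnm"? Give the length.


Words: gchihm, gchldfe, gchpgdn, gchnnnm
  Position 0: all 'g' => match
  Position 1: all 'c' => match
  Position 2: all 'h' => match
  Position 3: ('i', 'l', 'p', 'n') => mismatch, stop
LCP = "gch" (length 3)

3


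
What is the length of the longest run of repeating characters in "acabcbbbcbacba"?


Input: "acabcbbbcbacba"
Scanning for longest run:
  Position 1 ('c'): new char, reset run to 1
  Position 2 ('a'): new char, reset run to 1
  Position 3 ('b'): new char, reset run to 1
  Position 4 ('c'): new char, reset run to 1
  Position 5 ('b'): new char, reset run to 1
  Position 6 ('b'): continues run of 'b', length=2
  Position 7 ('b'): continues run of 'b', length=3
  Position 8 ('c'): new char, reset run to 1
  Position 9 ('b'): new char, reset run to 1
  Position 10 ('a'): new char, reset run to 1
  Position 11 ('c'): new char, reset run to 1
  Position 12 ('b'): new char, reset run to 1
  Position 13 ('a'): new char, reset run to 1
Longest run: 'b' with length 3

3


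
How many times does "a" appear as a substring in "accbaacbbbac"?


Searching for "a" in "accbaacbbbac"
Scanning each position:
  Position 0: "a" => MATCH
  Position 1: "c" => no
  Position 2: "c" => no
  Position 3: "b" => no
  Position 4: "a" => MATCH
  Position 5: "a" => MATCH
  Position 6: "c" => no
  Position 7: "b" => no
  Position 8: "b" => no
  Position 9: "b" => no
  Position 10: "a" => MATCH
  Position 11: "c" => no
Total occurrences: 4

4


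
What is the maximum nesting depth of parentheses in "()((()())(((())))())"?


Input: "()((()())(((())))())"
Tracking depth:
  Position 0 '(': depth becomes 1
  Position 1 ')': depth becomes 0
  Position 2 '(': depth becomes 1
  Position 3 '(': depth becomes 2
  Position 4 '(': depth becomes 3
  Position 5 ')': depth becomes 2
  Position 6 '(': depth becomes 3
  Position 7 ')': depth becomes 2
  Position 8 ')': depth becomes 1
  Position 9 '(': depth becomes 2
  Position 10 '(': depth becomes 3
  Position 11 '(': depth becomes 4
  Position 12 '(': depth becomes 5
  Position 13 ')': depth becomes 4
  Position 14 ')': depth becomes 3
  Position 15 ')': depth becomes 2
  Position 16 ')': depth becomes 1
  Position 17 '(': depth becomes 2
  Position 18 ')': depth becomes 1
  Position 19 ')': depth becomes 0
Maximum depth reached: 5

5


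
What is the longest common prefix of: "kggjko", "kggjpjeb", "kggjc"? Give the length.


Words: kggjko, kggjpjeb, kggjc
  Position 0: all 'k' => match
  Position 1: all 'g' => match
  Position 2: all 'g' => match
  Position 3: all 'j' => match
  Position 4: ('k', 'p', 'c') => mismatch, stop
LCP = "kggj" (length 4)

4


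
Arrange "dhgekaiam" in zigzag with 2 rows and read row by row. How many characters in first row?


Zigzag "dhgekaiam" into 2 rows:
Placing characters:
  'd' => row 0
  'h' => row 1
  'g' => row 0
  'e' => row 1
  'k' => row 0
  'a' => row 1
  'i' => row 0
  'a' => row 1
  'm' => row 0
Rows:
  Row 0: "dgkim"
  Row 1: "heaa"
First row length: 5

5


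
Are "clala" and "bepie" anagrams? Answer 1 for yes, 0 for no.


Strings: "clala", "bepie"
Sorted first:  aacll
Sorted second: beeip
Differ at position 0: 'a' vs 'b' => not anagrams

0


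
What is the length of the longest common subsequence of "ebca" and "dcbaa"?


LCS of "ebca" and "dcbaa"
DP table:
           d    c    b    a    a
      0    0    0    0    0    0
  e   0    0    0    0    0    0
  b   0    0    0    1    1    1
  c   0    0    1    1    1    1
  a   0    0    1    1    2    2
LCS length = dp[4][5] = 2

2


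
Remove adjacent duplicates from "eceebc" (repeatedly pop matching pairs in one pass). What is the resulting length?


Input: eceebc
Stack-based adjacent duplicate removal:
  Read 'e': push. Stack: e
  Read 'c': push. Stack: ec
  Read 'e': push. Stack: ece
  Read 'e': matches stack top 'e' => pop. Stack: ec
  Read 'b': push. Stack: ecb
  Read 'c': push. Stack: ecbc
Final stack: "ecbc" (length 4)

4


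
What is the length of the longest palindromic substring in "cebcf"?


Input: "cebcf"
Checking substrings for palindromes:
  No multi-char palindromic substrings found
Longest palindromic substring: "c" with length 1

1


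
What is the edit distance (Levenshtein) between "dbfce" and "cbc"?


Computing edit distance: "dbfce" -> "cbc"
DP table:
           c    b    c
      0    1    2    3
  d   1    1    2    3
  b   2    2    1    2
  f   3    3    2    2
  c   4    3    3    2
  e   5    4    4    3
Edit distance = dp[5][3] = 3

3


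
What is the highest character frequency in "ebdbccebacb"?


Input: ebdbccebacb
Character counts:
  'a': 1
  'b': 4
  'c': 3
  'd': 1
  'e': 2
Maximum frequency: 4

4


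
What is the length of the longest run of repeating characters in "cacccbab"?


Input: "cacccbab"
Scanning for longest run:
  Position 1 ('a'): new char, reset run to 1
  Position 2 ('c'): new char, reset run to 1
  Position 3 ('c'): continues run of 'c', length=2
  Position 4 ('c'): continues run of 'c', length=3
  Position 5 ('b'): new char, reset run to 1
  Position 6 ('a'): new char, reset run to 1
  Position 7 ('b'): new char, reset run to 1
Longest run: 'c' with length 3

3


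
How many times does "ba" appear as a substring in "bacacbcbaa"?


Searching for "ba" in "bacacbcbaa"
Scanning each position:
  Position 0: "ba" => MATCH
  Position 1: "ac" => no
  Position 2: "ca" => no
  Position 3: "ac" => no
  Position 4: "cb" => no
  Position 5: "bc" => no
  Position 6: "cb" => no
  Position 7: "ba" => MATCH
  Position 8: "aa" => no
Total occurrences: 2

2


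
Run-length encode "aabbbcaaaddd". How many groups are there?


Input: aabbbcaaaddd
Scanning for consecutive runs:
  Group 1: 'a' x 2 (positions 0-1)
  Group 2: 'b' x 3 (positions 2-4)
  Group 3: 'c' x 1 (positions 5-5)
  Group 4: 'a' x 3 (positions 6-8)
  Group 5: 'd' x 3 (positions 9-11)
Total groups: 5

5


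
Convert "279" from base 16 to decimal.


Input: "279" in base 16
Positional expansion:
  Digit '2' (value 2) x 16^2 = 512
  Digit '7' (value 7) x 16^1 = 112
  Digit '9' (value 9) x 16^0 = 9
Sum = 633

633


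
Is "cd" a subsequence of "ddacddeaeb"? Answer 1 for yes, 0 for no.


Check if "cd" is a subsequence of "ddacddeaeb"
Greedy scan:
  Position 0 ('d'): no match needed
  Position 1 ('d'): no match needed
  Position 2 ('a'): no match needed
  Position 3 ('c'): matches sub[0] = 'c'
  Position 4 ('d'): matches sub[1] = 'd'
  Position 5 ('d'): no match needed
  Position 6 ('e'): no match needed
  Position 7 ('a'): no match needed
  Position 8 ('e'): no match needed
  Position 9 ('b'): no match needed
All 2 characters matched => is a subsequence

1


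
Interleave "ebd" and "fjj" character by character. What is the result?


Interleaving "ebd" and "fjj":
  Position 0: 'e' from first, 'f' from second => "ef"
  Position 1: 'b' from first, 'j' from second => "bj"
  Position 2: 'd' from first, 'j' from second => "dj"
Result: efbjdj

efbjdj


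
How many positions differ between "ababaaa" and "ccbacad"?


Comparing "ababaaa" and "ccbacad" position by position:
  Position 0: 'a' vs 'c' => DIFFER
  Position 1: 'b' vs 'c' => DIFFER
  Position 2: 'a' vs 'b' => DIFFER
  Position 3: 'b' vs 'a' => DIFFER
  Position 4: 'a' vs 'c' => DIFFER
  Position 5: 'a' vs 'a' => same
  Position 6: 'a' vs 'd' => DIFFER
Positions that differ: 6

6


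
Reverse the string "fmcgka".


Input: fmcgka
Reading characters right to left:
  Position 5: 'a'
  Position 4: 'k'
  Position 3: 'g'
  Position 2: 'c'
  Position 1: 'm'
  Position 0: 'f'
Reversed: akgcmf

akgcmf


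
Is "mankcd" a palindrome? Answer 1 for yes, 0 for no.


Input: mankcd
Reversed: dcknam
  Compare pos 0 ('m') with pos 5 ('d'): MISMATCH
  Compare pos 1 ('a') with pos 4 ('c'): MISMATCH
  Compare pos 2 ('n') with pos 3 ('k'): MISMATCH
Result: not a palindrome

0


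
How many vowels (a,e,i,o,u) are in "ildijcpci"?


Input: ildijcpci
Checking each character:
  'i' at position 0: vowel (running total: 1)
  'l' at position 1: consonant
  'd' at position 2: consonant
  'i' at position 3: vowel (running total: 2)
  'j' at position 4: consonant
  'c' at position 5: consonant
  'p' at position 6: consonant
  'c' at position 7: consonant
  'i' at position 8: vowel (running total: 3)
Total vowels: 3

3
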